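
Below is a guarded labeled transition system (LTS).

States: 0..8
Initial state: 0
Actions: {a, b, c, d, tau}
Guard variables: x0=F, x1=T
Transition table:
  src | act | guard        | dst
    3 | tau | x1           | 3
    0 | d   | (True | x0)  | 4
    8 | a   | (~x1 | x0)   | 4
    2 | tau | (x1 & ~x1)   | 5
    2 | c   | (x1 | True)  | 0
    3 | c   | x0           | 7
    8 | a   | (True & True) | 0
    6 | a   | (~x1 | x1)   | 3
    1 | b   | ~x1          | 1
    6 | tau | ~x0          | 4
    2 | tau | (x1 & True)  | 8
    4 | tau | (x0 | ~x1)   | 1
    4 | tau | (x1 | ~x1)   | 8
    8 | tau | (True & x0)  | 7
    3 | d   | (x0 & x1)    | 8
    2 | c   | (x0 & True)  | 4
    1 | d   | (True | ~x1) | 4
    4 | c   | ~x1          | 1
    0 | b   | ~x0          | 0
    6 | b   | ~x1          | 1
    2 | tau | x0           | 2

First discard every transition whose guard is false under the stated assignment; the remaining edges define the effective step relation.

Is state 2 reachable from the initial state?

Answer: UNREACHABLE

Working:
10 transition(s) survive guard evaluation.
Layer 0: {0}
Layer 1: {4}  total {0,4}
Layer 2: {8}  total {0,4,8}
Reach set: {0,4,8}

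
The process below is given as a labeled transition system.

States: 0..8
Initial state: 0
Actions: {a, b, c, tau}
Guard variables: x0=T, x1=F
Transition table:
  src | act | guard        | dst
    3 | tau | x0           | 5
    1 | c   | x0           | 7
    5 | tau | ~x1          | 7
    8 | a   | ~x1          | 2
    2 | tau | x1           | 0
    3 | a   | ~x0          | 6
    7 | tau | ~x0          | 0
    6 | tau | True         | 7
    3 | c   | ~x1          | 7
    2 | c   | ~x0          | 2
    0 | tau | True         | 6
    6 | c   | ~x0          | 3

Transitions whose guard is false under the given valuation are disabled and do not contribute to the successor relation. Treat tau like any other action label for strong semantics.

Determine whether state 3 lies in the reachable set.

After dropping false guards: 7 live edges.
L0 = {0}
L1 = {6}  now seen {0,6}
L2 = {7}  now seen {0,6,7}
R = {0,6,7}

Answer: UNREACHABLE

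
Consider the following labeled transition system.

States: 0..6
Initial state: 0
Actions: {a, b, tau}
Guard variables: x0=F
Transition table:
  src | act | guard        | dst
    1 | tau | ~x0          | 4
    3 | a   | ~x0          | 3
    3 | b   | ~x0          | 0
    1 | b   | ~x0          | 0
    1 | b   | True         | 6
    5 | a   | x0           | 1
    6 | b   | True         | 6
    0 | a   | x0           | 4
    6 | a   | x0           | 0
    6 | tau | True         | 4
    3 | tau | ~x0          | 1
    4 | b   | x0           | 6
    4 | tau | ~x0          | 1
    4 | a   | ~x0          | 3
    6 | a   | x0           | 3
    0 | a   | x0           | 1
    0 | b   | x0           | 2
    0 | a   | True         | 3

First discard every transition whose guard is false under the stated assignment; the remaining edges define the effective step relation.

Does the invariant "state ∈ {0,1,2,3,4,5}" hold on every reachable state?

Answer: INVARIANT VIOLATED at state 6

Trace:
Safe = {0,1,2,3,4,5}
Reach set: {0,1,3,4,6}
  0: ✓
  1: ✓
  3: ✓
  4: ✓
  6: ✗ unsafe
witness against invariant: a·tau·b → 6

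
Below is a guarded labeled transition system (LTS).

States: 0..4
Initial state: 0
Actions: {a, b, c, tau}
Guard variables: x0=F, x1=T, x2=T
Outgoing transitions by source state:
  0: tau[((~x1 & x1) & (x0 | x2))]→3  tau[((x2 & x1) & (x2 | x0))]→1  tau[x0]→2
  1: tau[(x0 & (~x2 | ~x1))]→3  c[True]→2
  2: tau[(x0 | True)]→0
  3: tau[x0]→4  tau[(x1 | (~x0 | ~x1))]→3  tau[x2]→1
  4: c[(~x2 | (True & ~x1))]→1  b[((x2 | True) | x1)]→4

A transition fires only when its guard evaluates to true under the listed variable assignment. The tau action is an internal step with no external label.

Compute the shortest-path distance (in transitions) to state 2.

Answer: 2

Analysis:
BFS to 2:
  depth 0: {0}
  depth 1: {1}
  depth 2: {2}
first hit 2 at d=2 via tau·c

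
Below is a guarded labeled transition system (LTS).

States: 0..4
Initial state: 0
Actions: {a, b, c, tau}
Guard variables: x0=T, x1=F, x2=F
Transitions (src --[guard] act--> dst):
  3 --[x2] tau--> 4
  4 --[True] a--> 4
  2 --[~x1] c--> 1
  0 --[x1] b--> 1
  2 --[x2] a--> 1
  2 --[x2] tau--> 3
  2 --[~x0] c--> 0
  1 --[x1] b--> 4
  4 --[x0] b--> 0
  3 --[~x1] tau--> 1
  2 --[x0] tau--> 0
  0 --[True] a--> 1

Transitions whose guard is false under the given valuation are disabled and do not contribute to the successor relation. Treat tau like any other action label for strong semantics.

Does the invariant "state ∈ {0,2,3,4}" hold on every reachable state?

Answer: INVARIANT VIOLATED at state 1

Working:
Allowed set {0,2,3,4}
Reachable = {0,1}
  0: ✓
  1: outside
witness against invariant: a → 1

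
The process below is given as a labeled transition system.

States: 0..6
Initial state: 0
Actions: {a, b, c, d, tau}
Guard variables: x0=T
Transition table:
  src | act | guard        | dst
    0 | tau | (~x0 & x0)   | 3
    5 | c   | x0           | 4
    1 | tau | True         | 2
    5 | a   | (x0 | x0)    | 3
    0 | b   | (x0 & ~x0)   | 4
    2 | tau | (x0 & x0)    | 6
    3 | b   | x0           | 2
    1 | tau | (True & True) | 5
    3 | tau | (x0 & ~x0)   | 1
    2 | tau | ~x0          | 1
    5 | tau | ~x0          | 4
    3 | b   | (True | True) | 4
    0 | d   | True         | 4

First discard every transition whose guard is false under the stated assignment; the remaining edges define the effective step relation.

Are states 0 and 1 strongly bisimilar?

Answer: NOT BISIMILAR

Working:
Refine partition for ~:
  P[0] = {{0,1,2,3,4,5,6}}
  P[1] = {{0},{1,2},{3},{4,6},{5}}
  P[2] = {{0},{1},{2},{3},{4,6},{5}}
6 equivalence class(es) (converged in 3)
class of 0: {0}; class of 1: {1}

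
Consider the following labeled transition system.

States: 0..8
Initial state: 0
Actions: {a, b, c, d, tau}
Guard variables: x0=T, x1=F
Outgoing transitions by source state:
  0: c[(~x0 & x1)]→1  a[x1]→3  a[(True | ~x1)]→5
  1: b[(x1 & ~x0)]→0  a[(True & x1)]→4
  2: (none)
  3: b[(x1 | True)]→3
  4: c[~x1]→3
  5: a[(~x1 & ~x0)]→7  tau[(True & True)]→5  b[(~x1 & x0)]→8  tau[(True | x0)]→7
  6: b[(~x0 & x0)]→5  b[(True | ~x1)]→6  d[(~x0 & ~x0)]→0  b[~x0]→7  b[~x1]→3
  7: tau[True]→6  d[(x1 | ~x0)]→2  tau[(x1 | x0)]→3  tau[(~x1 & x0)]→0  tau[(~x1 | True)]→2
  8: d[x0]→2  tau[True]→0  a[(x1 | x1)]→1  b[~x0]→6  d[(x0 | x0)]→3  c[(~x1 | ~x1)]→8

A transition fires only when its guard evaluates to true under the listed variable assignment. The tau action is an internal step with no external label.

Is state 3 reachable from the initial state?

Answer: REACHABLE

Analysis:
Guard filter leaves 16 enabled edge(s).
depth 0: {0}
depth 1: {5}  total {0,5}
depth 2: {7,8}  total {0,5,7,8}
depth 3: {2,3,6}  total {0,2,3,5,6,7,8}
Reachable = {0,2,3,5,6,7,8}
witness 3: a·tau·tau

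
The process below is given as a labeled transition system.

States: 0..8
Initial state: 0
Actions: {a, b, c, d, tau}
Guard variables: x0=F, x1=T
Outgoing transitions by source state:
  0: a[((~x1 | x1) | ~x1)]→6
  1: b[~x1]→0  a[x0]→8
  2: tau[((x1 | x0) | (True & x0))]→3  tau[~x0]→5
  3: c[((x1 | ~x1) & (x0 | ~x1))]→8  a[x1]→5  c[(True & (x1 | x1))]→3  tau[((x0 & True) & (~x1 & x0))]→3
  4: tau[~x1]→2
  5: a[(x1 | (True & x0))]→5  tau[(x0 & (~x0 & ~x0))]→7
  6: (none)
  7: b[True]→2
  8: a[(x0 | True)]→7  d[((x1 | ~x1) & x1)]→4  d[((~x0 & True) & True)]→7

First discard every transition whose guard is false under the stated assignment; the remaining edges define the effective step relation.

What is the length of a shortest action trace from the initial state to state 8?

Answer: UNREACHABLE

Working:
Layered search for 8:
  Layer 0: {0}
  Layer 1: {6}
8 never appears.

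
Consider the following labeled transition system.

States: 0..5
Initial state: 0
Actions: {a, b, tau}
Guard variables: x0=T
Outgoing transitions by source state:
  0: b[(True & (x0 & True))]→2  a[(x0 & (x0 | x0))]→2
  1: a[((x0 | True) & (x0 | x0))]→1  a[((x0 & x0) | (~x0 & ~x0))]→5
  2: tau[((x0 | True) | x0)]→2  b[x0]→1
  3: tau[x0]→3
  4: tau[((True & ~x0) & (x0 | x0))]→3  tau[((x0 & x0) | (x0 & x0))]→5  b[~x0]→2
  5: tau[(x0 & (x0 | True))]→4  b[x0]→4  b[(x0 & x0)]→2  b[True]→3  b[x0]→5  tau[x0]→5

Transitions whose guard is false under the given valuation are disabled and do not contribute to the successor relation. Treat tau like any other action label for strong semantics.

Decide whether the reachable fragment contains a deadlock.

Answer: DEADLOCK-FREE

Trace:
Reach set: {0,1,2,3,4,5}
  0: a→2  b→2  [2 exit(s)]
  1: a→1  a→5  [2 exit(s)]
  2: b→1  tau→2  [2 exit(s)]
  3: tau→3  [1 exit(s)]
  4: tau→5  [1 exit(s)]
  5: b→2  b→3  b→4  b→5  tau→4  tau→5  [6 exit(s)]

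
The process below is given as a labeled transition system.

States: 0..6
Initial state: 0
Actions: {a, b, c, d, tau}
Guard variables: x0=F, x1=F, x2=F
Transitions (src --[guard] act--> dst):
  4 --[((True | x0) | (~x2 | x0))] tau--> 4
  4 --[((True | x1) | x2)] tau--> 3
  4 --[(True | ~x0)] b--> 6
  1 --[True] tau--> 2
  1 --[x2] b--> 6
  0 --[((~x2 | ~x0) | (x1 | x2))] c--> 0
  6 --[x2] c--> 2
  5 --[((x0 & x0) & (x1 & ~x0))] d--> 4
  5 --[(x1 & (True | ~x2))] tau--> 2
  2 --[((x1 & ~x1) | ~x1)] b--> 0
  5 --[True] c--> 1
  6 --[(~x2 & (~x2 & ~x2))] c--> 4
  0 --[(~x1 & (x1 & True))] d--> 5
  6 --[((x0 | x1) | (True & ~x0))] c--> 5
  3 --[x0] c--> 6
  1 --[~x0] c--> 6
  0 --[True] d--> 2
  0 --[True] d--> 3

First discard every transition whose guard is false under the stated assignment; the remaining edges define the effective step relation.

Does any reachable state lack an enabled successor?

Answer: DEADLOCK at state 3

Working:
Reach set: {0,2,3}
  0: c→0  d→2  d→3  [3 exit(s)]
  2: b→0  [1 exit(s)]
  3: ∅  [STUCK]
witness 3: d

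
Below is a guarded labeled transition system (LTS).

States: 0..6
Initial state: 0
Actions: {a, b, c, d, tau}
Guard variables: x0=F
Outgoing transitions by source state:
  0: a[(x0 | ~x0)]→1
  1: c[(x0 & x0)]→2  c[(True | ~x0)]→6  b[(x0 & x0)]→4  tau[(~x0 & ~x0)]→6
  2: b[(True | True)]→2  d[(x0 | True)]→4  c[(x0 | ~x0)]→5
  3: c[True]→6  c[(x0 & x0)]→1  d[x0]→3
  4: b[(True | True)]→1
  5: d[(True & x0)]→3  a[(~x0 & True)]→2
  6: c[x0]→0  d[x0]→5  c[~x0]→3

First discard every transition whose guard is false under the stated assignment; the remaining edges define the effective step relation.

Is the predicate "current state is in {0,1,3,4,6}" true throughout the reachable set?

Inv-set: {0,1,3,4,6}
Reachable = {0,1,3,6}
  0: safe
  1: safe
  3: safe
  6: safe

Answer: INVARIANT HOLDS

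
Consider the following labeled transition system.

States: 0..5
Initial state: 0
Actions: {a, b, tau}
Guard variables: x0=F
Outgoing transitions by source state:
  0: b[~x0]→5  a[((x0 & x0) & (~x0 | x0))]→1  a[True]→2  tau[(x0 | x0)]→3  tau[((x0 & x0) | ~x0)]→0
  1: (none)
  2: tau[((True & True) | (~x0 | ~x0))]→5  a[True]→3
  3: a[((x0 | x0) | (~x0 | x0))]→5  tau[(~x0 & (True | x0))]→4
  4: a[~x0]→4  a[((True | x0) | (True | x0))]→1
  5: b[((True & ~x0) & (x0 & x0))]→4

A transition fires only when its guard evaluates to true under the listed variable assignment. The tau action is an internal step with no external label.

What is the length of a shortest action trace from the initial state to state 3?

Answer: 2

Analysis:
Breadth-first toward 3:
  L0 = {0}
  L1 = {2,5}
  L2 = {3}
3 enters at depth 2; path a·a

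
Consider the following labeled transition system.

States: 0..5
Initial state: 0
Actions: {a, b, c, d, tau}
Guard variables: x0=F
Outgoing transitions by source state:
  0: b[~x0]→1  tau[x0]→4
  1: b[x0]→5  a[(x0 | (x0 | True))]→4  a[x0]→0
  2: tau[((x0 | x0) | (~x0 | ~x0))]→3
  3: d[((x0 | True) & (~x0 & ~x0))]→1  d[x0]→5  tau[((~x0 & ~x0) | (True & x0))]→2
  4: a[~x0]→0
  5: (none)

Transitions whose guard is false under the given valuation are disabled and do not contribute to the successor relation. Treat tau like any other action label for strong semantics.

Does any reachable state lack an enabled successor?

Answer: DEADLOCK-FREE

Working:
Reachable = {0,1,4}
  0: b→1  [deg 1]
  1: a→4  [deg 1]
  4: a→0  [deg 1]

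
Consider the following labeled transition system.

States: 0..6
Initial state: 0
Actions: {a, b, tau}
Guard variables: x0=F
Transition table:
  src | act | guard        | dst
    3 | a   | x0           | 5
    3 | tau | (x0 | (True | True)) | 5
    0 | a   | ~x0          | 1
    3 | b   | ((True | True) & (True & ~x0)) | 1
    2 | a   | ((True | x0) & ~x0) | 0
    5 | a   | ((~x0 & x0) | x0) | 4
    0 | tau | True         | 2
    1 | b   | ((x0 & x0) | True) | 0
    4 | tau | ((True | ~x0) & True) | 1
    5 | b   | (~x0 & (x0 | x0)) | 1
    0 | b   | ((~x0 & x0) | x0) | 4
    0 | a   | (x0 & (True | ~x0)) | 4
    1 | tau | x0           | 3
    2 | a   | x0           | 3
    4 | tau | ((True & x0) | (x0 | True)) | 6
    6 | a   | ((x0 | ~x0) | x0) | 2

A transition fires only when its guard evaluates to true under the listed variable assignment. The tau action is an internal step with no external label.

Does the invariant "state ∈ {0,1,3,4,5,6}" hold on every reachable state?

Answer: INVARIANT VIOLATED at state 2

Trace:
Inv-set: {0,1,3,4,5,6}
Reach set: {0,1,2}
  0: ✓
  1: ✓
  2: VIOLATES
counterexample path to 2: tau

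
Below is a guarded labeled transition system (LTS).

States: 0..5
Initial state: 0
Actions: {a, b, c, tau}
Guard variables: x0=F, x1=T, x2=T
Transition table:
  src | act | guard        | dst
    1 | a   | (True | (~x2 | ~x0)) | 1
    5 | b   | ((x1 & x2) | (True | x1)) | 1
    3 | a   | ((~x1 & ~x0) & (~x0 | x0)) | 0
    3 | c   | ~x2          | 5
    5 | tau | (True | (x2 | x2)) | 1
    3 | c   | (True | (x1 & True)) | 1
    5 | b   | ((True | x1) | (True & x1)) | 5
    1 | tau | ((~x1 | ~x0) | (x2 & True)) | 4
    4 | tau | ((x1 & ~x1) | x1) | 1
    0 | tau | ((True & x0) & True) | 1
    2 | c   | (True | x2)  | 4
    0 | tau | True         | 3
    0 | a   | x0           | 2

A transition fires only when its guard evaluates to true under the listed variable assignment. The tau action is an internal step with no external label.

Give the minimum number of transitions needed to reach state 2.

BFS to 2:
  Layer 0: {0}
  Layer 1: {3}
  Layer 2: {1}
  Layer 3: {4}
2 never appears.

Answer: UNREACHABLE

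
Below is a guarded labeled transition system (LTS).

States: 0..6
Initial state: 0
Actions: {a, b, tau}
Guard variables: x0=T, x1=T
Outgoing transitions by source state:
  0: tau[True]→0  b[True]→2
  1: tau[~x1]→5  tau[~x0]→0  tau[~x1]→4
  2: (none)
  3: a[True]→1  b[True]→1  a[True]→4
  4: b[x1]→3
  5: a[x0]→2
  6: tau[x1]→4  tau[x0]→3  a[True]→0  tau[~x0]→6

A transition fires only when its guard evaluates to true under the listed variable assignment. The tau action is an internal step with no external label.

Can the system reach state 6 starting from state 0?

10 transition(s) survive guard evaluation.
Layer 0: {0}
Layer 1: {2}  total {0,2}
Reachable = {0,2}

Answer: UNREACHABLE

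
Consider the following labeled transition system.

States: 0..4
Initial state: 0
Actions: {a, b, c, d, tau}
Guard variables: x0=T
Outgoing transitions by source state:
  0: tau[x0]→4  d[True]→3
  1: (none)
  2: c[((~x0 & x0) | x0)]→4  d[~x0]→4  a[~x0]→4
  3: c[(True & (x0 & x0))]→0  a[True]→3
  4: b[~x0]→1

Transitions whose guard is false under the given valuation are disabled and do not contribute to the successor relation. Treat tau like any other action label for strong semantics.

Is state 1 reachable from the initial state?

Answer: UNREACHABLE

Analysis:
Guard filter leaves 5 enabled edge(s).
Layer 0: {0}
Layer 1: {3,4}  cumulative {0,3,4}
Reachable = {0,3,4}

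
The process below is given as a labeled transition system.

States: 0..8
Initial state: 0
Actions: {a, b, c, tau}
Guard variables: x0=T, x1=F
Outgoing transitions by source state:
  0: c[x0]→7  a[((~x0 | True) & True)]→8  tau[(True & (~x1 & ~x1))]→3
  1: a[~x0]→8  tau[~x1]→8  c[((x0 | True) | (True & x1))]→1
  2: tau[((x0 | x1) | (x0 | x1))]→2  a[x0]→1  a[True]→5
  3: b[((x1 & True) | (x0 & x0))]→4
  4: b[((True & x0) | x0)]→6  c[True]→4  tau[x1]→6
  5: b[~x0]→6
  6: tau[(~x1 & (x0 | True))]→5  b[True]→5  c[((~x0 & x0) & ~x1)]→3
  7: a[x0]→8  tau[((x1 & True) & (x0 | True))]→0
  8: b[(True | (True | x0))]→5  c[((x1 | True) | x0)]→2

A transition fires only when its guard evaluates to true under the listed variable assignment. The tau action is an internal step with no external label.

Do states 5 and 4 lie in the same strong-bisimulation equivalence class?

Answer: NOT BISIMILAR

Trace:
Bisimulation quotient by refinement:
  π0 = {{0,1,2,3,4,5,6,7,8}}
  π1 = {{0},{1},{2},{3},{4,8},{5},{6},{7}}
  π2 = {{0},{1},{2},{3},{4},{5},{6},{7},{8}}
9 equivalence class(es) (converged in 3)
[5]={5}  [4]={4}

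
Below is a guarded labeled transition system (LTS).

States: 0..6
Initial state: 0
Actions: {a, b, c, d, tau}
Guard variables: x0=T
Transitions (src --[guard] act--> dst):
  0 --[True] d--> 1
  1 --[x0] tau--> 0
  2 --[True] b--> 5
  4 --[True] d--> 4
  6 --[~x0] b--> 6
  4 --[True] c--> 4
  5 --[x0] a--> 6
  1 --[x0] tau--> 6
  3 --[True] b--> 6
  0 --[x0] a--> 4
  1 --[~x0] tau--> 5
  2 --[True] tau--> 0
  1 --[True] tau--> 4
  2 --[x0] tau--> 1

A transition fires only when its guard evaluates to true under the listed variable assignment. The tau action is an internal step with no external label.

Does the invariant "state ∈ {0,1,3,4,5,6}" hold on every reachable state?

Answer: INVARIANT HOLDS

Working:
Inv-set: {0,1,3,4,5,6}
R = {0,1,4,6}
  0: safe
  1: safe
  4: safe
  6: safe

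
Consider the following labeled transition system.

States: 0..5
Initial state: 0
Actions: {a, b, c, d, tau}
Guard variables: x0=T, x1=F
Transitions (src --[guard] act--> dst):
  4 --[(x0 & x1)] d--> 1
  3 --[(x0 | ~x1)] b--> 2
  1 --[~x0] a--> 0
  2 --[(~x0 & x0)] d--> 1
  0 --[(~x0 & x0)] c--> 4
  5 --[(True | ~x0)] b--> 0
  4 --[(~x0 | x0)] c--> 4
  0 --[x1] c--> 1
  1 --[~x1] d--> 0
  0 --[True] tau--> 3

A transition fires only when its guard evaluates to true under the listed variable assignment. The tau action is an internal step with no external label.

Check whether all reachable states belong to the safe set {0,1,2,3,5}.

Answer: INVARIANT HOLDS

Trace:
Inv-set: {0,1,2,3,5}
Reachable = {0,2,3}
  0: safe
  2: safe
  3: safe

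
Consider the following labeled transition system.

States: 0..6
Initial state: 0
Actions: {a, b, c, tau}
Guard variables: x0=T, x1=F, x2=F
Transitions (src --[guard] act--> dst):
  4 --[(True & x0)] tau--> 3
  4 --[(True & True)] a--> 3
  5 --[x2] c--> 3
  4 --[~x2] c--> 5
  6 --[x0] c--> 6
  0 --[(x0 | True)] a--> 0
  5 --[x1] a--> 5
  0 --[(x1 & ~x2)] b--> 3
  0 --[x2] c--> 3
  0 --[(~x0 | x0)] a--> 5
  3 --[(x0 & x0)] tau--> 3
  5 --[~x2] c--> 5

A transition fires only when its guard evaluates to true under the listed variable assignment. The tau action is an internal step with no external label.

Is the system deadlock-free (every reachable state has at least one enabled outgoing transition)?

Reach set: {0,5}
  0: a→0  a→5  [deg 2]
  5: c→5  [deg 1]

Answer: DEADLOCK-FREE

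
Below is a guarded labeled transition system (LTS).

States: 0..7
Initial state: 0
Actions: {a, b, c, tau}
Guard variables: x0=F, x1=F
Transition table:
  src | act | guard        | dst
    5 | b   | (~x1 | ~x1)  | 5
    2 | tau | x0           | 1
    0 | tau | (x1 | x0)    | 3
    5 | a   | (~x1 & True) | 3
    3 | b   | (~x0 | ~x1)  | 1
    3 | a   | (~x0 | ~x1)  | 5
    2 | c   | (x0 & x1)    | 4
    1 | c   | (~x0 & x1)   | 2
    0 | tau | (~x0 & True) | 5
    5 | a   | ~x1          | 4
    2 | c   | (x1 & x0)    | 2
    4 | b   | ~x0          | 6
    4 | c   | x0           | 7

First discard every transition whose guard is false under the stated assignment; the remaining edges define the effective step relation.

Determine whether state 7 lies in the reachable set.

After dropping false guards: 7 live edges.
Layer 0: {0}
Layer 1: {5}  now seen {0,5}
Layer 2: {3,4}  now seen {0,3,4,5}
Layer 3: {1,6}  now seen {0,1,3,4,5,6}
Reachable = {0,1,3,4,5,6}

Answer: UNREACHABLE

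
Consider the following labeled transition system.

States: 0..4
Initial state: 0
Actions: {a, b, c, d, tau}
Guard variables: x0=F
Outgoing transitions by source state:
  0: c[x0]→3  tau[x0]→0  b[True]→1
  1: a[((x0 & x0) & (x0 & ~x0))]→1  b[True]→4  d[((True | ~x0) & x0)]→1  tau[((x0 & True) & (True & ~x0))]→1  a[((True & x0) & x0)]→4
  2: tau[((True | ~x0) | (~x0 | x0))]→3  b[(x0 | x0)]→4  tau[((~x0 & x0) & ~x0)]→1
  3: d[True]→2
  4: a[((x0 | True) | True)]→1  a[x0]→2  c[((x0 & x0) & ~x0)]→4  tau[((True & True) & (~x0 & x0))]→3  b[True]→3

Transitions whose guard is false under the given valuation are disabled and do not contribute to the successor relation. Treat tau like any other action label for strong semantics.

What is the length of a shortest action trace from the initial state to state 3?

Breadth-first toward 3:
  Layer 0: {0}
  Layer 1: {1}
  Layer 2: {4}
  Layer 3: {3}
first hit 3 at d=3 via b·b·b

Answer: 3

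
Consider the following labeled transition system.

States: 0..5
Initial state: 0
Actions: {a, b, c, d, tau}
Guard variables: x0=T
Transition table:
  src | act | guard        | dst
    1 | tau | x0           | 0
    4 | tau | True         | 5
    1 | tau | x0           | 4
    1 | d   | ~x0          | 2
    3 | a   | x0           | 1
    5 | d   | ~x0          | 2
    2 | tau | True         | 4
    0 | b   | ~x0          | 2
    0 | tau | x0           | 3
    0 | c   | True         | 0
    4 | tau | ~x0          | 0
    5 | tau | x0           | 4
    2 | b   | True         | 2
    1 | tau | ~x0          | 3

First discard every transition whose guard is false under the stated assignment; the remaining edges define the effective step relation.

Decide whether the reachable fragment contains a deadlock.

R = {0,1,3,4,5}
  0: c→0  tau→3  [2 out]
  1: tau→0  tau→4  [2 out]
  3: a→1  [1 out]
  4: tau→5  [1 out]
  5: tau→4  [1 out]

Answer: DEADLOCK-FREE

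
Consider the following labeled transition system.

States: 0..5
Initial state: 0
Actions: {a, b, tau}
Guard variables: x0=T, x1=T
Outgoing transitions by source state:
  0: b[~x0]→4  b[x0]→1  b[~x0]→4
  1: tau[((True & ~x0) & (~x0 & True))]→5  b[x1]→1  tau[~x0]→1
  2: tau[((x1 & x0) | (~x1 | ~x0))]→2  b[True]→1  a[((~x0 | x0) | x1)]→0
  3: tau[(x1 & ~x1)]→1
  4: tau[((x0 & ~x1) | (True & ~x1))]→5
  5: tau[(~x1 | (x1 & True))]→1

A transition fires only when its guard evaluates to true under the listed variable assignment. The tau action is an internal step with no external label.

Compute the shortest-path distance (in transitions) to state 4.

Layered search for 4:
  depth 0: {0}
  depth 1: {1}
4 never appears.

Answer: UNREACHABLE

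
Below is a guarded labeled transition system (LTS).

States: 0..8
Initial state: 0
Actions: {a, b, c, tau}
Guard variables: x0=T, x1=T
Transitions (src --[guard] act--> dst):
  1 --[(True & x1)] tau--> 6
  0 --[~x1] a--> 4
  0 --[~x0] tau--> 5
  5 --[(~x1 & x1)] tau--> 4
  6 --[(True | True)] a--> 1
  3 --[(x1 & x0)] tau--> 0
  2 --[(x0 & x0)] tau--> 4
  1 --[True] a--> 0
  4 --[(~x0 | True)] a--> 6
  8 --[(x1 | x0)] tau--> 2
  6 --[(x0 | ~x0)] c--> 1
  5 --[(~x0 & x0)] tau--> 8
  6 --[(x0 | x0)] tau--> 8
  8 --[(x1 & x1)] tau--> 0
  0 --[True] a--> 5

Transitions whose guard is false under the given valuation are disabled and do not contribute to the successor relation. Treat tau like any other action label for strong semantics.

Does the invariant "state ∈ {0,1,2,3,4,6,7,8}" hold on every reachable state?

Answer: INVARIANT VIOLATED at state 5

Trace:
Allowed set {0,1,2,3,4,6,7,8}
Reachable = {0,5}
  0: ok
  5: ✗ unsafe
counterexample path to 5: a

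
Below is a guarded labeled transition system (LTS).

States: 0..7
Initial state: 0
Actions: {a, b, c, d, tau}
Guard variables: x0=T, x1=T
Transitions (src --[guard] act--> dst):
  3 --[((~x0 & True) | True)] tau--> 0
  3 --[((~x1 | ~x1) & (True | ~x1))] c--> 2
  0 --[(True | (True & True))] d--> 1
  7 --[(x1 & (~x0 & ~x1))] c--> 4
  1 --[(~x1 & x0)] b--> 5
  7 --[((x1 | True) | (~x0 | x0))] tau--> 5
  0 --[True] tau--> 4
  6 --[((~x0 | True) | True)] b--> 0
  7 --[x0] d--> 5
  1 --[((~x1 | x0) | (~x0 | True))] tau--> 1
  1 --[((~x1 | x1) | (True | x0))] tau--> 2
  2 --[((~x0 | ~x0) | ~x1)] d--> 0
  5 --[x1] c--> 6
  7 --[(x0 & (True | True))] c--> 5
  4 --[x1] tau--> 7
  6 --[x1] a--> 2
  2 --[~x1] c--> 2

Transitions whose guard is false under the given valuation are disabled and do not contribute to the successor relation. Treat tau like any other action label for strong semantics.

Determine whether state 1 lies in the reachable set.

After dropping false guards: 12 live edges.
Layer 0: {0}
Layer 1: {1,4}  cumulative {0,1,4}
Layer 2: {2,7}  cumulative {0,1,2,4,7}
Layer 3: {5}  cumulative {0,1,2,4,5,7}
Layer 4: {6}  cumulative {0,1,2,4,5,6,7}
R = {0,1,2,4,5,6,7}
witness 1: d

Answer: REACHABLE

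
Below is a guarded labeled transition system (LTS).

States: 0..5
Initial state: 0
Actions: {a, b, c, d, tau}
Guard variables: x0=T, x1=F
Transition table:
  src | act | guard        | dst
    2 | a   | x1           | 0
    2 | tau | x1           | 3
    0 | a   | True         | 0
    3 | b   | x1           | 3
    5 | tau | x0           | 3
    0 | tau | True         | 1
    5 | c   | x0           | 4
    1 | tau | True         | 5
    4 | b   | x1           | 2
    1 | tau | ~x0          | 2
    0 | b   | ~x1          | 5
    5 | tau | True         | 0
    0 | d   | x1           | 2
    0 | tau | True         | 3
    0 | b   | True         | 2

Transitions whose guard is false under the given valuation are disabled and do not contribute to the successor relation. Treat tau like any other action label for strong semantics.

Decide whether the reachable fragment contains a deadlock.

R = {0,1,2,3,4,5}
  0: a→0  b→2  b→5  tau→1  tau→3  [5 out]
  1: tau→5  [1 out]
  2: ∅  [deadlock]
  3: ∅  [deadlock]
  4: ∅  [deadlock]
  5: c→4  tau→0  tau→3  [3 out]
trace reaching 2: b

Answer: DEADLOCK at state 2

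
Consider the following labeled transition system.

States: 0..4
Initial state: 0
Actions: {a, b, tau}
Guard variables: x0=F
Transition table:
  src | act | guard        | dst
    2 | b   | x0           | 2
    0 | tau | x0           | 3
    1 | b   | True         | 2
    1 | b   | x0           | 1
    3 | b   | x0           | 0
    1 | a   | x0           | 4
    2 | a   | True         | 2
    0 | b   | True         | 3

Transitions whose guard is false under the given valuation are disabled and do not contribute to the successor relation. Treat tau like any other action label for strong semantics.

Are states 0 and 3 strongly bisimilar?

Answer: NOT BISIMILAR

Trace:
Refine partition for ~:
  π0 = {{0,1,2,3,4}}
  π1 = {{0,1},{2},{3,4}}
  π2 = {{0},{1},{2},{3,4}}
Fixed point at round 3; 4 class(es).
0∈{0}, 3∈{3,4}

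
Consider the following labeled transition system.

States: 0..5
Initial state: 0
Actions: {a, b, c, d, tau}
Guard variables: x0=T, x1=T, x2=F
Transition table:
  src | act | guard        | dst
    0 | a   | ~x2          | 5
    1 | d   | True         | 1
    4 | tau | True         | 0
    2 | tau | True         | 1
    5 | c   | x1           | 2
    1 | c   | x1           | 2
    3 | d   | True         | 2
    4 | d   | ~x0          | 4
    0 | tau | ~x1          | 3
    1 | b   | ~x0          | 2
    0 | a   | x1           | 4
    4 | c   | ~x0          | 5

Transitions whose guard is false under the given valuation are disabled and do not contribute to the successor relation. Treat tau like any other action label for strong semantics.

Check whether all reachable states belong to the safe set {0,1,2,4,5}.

Answer: INVARIANT HOLDS

Analysis:
Safe = {0,1,2,4,5}
R = {0,1,2,4,5}
  0: safe
  1: safe
  2: safe
  4: safe
  5: safe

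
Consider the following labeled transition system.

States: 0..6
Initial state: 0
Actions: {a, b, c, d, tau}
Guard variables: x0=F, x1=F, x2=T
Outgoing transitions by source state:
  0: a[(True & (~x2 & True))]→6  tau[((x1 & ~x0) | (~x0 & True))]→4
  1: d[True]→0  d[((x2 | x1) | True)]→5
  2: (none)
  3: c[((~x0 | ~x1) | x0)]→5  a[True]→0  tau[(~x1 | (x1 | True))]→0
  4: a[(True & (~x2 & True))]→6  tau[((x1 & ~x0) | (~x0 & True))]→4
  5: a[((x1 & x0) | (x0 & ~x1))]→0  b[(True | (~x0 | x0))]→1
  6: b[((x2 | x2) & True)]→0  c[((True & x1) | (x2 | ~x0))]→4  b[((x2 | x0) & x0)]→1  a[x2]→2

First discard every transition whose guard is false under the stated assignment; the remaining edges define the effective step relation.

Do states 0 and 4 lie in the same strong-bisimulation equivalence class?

Answer: BISIMILAR

Analysis:
Bisimulation quotient by refinement:
  round 0: {{0,1,2,3,4,5,6}}
  round 1: {{0,4},{1},{2},{3},{5},{6}}
6 equivalence class(es) (converged in 2)
[0]={0,4}  [4]={0,4}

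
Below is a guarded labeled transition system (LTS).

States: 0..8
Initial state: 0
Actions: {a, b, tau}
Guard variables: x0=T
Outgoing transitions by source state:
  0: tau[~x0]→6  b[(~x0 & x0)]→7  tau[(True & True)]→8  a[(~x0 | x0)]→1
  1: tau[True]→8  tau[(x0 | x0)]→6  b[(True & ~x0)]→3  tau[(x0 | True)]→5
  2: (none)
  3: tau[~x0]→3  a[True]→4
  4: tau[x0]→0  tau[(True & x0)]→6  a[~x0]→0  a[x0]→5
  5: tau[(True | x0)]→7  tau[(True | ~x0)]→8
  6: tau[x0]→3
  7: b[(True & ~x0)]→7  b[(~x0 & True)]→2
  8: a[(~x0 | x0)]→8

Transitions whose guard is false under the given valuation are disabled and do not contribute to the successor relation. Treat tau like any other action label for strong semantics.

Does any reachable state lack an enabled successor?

Reach set: {0,1,3,4,5,6,7,8}
  0: a→1  tau→8  [deg 2]
  1: tau→5  tau→6  tau→8  [deg 3]
  3: a→4  [deg 1]
  4: a→5  tau→0  tau→6  [deg 3]
  5: tau→7  tau→8  [deg 2]
  6: tau→3  [deg 1]
  7: ∅  [deadlock]
  8: a→8  [deg 1]
Path to 7: a·tau·tau

Answer: DEADLOCK at state 7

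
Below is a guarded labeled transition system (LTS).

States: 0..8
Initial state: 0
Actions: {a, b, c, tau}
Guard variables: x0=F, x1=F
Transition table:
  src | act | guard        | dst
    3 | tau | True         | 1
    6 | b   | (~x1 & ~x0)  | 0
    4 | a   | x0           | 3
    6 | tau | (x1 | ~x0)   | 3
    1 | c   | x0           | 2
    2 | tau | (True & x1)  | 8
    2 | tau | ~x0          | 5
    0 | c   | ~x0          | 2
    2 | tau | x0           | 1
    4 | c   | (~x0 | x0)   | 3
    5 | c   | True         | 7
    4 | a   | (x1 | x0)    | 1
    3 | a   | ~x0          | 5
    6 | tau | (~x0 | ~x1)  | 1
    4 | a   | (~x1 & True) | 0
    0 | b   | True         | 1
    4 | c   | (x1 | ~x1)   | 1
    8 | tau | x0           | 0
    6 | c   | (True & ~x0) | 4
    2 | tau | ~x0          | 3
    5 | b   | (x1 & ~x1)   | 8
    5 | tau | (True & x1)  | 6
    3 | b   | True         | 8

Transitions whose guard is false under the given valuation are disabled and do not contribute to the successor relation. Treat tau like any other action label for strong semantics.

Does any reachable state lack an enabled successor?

Answer: DEADLOCK at state 1

Working:
Reachable = {0,1,2,3,5,7,8}
  0: b→1  c→2  [2 out]
  1: ∅  [deadlock]
  2: tau→3  tau→5  [2 out]
  3: a→5  b→8  tau→1  [3 out]
  5: c→7  [1 out]
  7: ∅  [deadlock]
  8: ∅  [deadlock]
Path to 1: b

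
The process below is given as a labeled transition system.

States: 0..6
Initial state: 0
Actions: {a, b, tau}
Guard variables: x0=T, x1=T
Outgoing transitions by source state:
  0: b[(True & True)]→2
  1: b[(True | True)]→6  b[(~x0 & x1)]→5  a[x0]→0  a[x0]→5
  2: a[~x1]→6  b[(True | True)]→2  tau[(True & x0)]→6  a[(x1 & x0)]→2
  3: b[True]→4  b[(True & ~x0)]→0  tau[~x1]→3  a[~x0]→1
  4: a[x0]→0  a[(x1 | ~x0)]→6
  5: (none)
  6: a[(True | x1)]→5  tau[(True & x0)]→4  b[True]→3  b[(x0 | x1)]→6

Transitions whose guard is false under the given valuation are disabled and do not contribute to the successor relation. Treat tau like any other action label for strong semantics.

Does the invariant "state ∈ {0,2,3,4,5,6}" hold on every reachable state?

Inv-set: {0,2,3,4,5,6}
Reachable = {0,2,3,4,5,6}
  0: ✓
  2: ✓
  3: ✓
  4: ✓
  5: ✓
  6: ✓

Answer: INVARIANT HOLDS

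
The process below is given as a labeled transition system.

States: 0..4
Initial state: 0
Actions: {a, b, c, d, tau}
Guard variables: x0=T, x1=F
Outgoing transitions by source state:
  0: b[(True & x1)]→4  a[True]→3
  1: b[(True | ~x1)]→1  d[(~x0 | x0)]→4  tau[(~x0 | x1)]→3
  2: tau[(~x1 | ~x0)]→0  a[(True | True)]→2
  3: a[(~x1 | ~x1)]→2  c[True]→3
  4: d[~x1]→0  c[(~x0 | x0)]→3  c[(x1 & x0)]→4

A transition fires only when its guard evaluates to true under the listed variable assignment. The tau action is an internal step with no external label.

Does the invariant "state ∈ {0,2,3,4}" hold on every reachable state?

Answer: INVARIANT HOLDS

Working:
Inv-set: {0,2,3,4}
Reach set: {0,2,3}
  0: ✓
  2: ✓
  3: ✓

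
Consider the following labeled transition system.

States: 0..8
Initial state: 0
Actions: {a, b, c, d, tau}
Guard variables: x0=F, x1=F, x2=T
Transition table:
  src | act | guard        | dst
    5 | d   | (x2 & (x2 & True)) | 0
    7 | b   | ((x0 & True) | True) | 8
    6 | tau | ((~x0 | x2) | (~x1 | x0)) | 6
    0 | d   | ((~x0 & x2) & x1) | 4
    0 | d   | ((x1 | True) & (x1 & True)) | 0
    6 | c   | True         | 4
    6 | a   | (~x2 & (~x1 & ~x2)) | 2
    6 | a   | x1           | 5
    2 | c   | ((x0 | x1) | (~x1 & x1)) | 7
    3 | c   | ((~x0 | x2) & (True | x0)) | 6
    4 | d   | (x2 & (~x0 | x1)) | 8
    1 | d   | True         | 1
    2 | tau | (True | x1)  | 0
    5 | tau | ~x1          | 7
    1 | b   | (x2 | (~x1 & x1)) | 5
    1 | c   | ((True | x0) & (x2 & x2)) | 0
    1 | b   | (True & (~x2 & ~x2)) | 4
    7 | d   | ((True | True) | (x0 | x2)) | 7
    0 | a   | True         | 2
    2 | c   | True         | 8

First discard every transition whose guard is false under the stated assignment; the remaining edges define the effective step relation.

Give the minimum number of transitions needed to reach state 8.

Answer: 2

Analysis:
Layered search for 8:
  L0 = {0}
  L1 = {2}
  L2 = {8}
8 enters at depth 2; path a·c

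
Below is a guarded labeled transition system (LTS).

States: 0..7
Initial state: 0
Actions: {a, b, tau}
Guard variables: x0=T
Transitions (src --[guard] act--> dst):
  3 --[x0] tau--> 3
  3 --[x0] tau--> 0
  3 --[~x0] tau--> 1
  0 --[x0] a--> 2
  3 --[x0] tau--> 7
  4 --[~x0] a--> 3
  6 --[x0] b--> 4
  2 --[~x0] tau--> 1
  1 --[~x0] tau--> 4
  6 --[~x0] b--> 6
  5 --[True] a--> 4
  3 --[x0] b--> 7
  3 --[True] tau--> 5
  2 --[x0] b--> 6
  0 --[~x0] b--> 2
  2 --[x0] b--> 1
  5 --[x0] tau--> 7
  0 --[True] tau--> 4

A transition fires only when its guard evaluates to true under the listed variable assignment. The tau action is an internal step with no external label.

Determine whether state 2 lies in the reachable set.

Guard filter leaves 12 enabled edge(s).
depth 0: {0}
depth 1: {2,4}  cumulative {0,2,4}
depth 2: {1,6}  cumulative {0,1,2,4,6}
Reach set: {0,1,2,4,6}
Path to 2: a

Answer: REACHABLE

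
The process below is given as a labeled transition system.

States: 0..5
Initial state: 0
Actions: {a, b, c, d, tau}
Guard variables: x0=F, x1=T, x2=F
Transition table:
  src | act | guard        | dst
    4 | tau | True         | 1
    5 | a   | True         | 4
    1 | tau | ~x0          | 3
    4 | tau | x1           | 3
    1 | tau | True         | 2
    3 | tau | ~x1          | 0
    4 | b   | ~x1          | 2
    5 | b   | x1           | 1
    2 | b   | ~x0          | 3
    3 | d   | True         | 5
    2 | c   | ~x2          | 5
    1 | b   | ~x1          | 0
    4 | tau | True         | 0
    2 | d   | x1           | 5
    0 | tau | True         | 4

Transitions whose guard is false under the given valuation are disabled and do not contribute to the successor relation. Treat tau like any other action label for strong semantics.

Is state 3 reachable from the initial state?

After dropping false guards: 12 live edges.
Layer 0: {0}
Layer 1: {4}  cumulative {0,4}
Layer 2: {1,3}  cumulative {0,1,3,4}
Layer 3: {2,5}  cumulative {0,1,2,3,4,5}
Reachable = {0,1,2,3,4,5}
trace reaching 3: tau·tau

Answer: REACHABLE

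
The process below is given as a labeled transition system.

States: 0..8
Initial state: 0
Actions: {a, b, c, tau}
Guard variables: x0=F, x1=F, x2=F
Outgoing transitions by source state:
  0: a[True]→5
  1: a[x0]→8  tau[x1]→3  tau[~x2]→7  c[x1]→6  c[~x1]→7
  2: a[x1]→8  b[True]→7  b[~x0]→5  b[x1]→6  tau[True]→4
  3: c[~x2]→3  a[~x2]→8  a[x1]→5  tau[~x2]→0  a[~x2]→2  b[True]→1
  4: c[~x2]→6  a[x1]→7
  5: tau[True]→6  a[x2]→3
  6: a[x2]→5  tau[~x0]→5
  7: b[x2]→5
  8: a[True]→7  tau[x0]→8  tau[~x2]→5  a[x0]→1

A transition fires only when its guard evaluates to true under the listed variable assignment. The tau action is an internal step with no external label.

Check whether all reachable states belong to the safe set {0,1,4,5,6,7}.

Answer: INVARIANT HOLDS

Trace:
Safe = {0,1,4,5,6,7}
R = {0,5,6}
  0: ✓
  5: ✓
  6: ✓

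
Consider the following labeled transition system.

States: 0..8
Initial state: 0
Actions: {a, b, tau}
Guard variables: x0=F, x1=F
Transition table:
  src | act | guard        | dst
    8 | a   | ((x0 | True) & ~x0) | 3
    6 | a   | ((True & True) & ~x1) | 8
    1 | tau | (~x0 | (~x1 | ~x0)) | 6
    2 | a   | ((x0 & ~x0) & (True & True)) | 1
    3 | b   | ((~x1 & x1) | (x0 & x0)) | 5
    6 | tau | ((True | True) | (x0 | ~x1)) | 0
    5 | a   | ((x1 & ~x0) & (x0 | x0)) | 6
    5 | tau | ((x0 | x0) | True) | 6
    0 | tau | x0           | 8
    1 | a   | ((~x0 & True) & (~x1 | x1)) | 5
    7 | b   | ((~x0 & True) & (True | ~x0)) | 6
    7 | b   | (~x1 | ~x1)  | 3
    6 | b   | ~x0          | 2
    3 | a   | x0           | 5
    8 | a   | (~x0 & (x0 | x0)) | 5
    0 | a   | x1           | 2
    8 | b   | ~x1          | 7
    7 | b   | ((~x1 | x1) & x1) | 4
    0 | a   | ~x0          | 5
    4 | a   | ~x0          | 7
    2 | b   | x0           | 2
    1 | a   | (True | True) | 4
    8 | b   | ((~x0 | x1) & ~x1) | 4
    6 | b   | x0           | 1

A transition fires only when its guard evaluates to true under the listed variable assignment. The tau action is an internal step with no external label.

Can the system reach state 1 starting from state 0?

Guard filter leaves 14 enabled edge(s).
Layer 0: {0}
Layer 1: {5}  now seen {0,5}
Layer 2: {6}  now seen {0,5,6}
Layer 3: {2,8}  now seen {0,2,5,6,8}
Layer 4: {3,4,7}  now seen {0,2,3,4,5,6,7,8}
Reach set: {0,2,3,4,5,6,7,8}

Answer: UNREACHABLE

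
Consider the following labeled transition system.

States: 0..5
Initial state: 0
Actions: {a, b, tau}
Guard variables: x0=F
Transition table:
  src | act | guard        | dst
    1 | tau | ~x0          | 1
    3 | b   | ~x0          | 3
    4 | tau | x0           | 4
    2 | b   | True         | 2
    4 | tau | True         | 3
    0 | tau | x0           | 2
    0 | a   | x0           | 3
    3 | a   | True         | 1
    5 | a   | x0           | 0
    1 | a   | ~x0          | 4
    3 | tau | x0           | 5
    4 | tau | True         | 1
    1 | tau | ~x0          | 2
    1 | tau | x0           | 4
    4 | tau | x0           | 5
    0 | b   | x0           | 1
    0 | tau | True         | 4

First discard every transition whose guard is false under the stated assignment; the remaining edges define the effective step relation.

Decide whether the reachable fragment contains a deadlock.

Answer: DEADLOCK-FREE

Trace:
R = {0,1,2,3,4}
  0: tau→4  [1 out]
  1: a→4  tau→1  tau→2  [3 out]
  2: b→2  [1 out]
  3: a→1  b→3  [2 out]
  4: tau→1  tau→3  [2 out]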